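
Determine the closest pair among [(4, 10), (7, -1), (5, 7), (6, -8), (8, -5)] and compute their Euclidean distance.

Computing all pairwise distances among 5 points:

d((4, 10), (7, -1)) = 11.4018
d((4, 10), (5, 7)) = 3.1623 <-- minimum
d((4, 10), (6, -8)) = 18.1108
d((4, 10), (8, -5)) = 15.5242
d((7, -1), (5, 7)) = 8.2462
d((7, -1), (6, -8)) = 7.0711
d((7, -1), (8, -5)) = 4.1231
d((5, 7), (6, -8)) = 15.0333
d((5, 7), (8, -5)) = 12.3693
d((6, -8), (8, -5)) = 3.6056

Closest pair: (4, 10) and (5, 7) with distance 3.1623

The closest pair is (4, 10) and (5, 7) with Euclidean distance 3.1623. For 5 points, brute-force pairwise comparison is shown above. For large n, the divide-and-conquer algorithm (sort by x, recurse on halves, check the dividing strip) achieves O(n log n).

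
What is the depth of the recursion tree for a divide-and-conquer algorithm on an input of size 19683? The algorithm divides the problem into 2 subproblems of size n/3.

For divide and conquer with division factor 3:

Problem sizes at each level:
Level 0: 19683
Level 1: 6561
Level 2: 2187
Level 3: 729
Level 4: 243
Level 5: 81
Level 6: 27
Level 7: 9
Level 8: 3
Level 9: 1

The root is level 0 and the size-1 base case is level 9 (the tree spans levels 0 through 9, i.e. 10 levels counting the root), so the depth is the number of divisions: log_3(19683) = 9

The recursion tree depth is log_3(19683) = 9. At each level, the problem size is divided by 3, so it takes 9 divisions to reduce to a base case of size 1. The algorithm makes 2 recursive calls at each level.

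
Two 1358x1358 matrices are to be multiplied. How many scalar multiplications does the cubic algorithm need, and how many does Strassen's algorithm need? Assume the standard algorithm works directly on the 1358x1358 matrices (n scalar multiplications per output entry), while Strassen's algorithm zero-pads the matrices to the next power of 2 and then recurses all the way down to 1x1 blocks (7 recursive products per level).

Matrix multiplication for 1358x1358 matrices:

Strassen's algorithm requires power-of-2 dimensions. Pad 1358x1358 to 2048x2048 (next power of 2).

Standard algorithm: 1358^3 = 2504374712 multiplications
Strassen's algorithm: 7^(log2(2048)) = 7^11 = 1977326743 multiplications
Savings: 2504374712 - 1977326743 = 527047969 multiplications

Standard: 2504374712 multiplications (1358^3). Strassen: 1977326743 multiplications (7^11, after padding to 2048x2048). Strassen reduces 8 recursive multiplications to 7 at each level.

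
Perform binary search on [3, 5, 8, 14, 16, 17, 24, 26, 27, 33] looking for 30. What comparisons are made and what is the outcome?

Binary search for 30 in [3, 5, 8, 14, 16, 17, 24, 26, 27, 33]:

lo=0, hi=9, mid=4, arr[mid]=16 -> 16 < 30, search right half
lo=5, hi=9, mid=7, arr[mid]=26 -> 26 < 30, search right half
lo=8, hi=9, mid=8, arr[mid]=27 -> 27 < 30, search right half
lo=9, hi=9, mid=9, arr[mid]=33 -> 33 > 30, search left half
lo=9 > hi=8, target 30 not found

Binary search determines that 30 is not in the array after 4 comparisons. The search space was exhausted without finding the target.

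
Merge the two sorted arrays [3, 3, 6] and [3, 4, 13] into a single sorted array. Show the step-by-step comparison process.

Merging process:

Compare 3 vs 3: take 3 from left. Merged: [3]
Compare 3 vs 3: take 3 from left. Merged: [3, 3]
Compare 6 vs 3: take 3 from right. Merged: [3, 3, 3]
Compare 6 vs 4: take 4 from right. Merged: [3, 3, 3, 4]
Compare 6 vs 13: take 6 from left. Merged: [3, 3, 3, 4, 6]
Append remaining from right: [13]. Merged: [3, 3, 3, 4, 6, 13]

Final merged array: [3, 3, 3, 4, 6, 13]
Total comparisons: 5

The merged array is [3, 3, 3, 4, 6, 13], requiring 5 comparisons. The merge step runs in O(n) time where n is the total number of elements.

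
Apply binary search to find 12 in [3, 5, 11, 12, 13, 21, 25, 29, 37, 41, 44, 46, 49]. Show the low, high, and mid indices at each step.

Binary search for 12 in [3, 5, 11, 12, 13, 21, 25, 29, 37, 41, 44, 46, 49]:

lo=0, hi=12, mid=6, arr[mid]=25 -> 25 > 12, search left half
lo=0, hi=5, mid=2, arr[mid]=11 -> 11 < 12, search right half
lo=3, hi=5, mid=4, arr[mid]=13 -> 13 > 12, search left half
lo=3, hi=3, mid=3, arr[mid]=12 -> Found target at index 3!

Binary search finds 12 at index 3 after 4 comparisons. The search repeatedly halves the search space by comparing with the middle element.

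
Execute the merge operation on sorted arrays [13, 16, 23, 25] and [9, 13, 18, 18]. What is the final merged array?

Merging process:

Compare 13 vs 9: take 9 from right. Merged: [9]
Compare 13 vs 13: take 13 from left. Merged: [9, 13]
Compare 16 vs 13: take 13 from right. Merged: [9, 13, 13]
Compare 16 vs 18: take 16 from left. Merged: [9, 13, 13, 16]
Compare 23 vs 18: take 18 from right. Merged: [9, 13, 13, 16, 18]
Compare 23 vs 18: take 18 from right. Merged: [9, 13, 13, 16, 18, 18]
Append remaining from left: [23, 25]. Merged: [9, 13, 13, 16, 18, 18, 23, 25]

Final merged array: [9, 13, 13, 16, 18, 18, 23, 25]
Total comparisons: 6

The merged array is [9, 13, 13, 16, 18, 18, 23, 25], requiring 6 comparisons. The merge step runs in O(n) time where n is the total number of elements.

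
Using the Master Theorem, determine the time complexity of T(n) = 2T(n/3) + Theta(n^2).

Master Theorem for T(n) = 2T(n/3) + O(n^2):

a = 2, b = 3, c = 2
log_b(a) = log_3(2) = 0.6309

Case 3: c = 2 > log_3(2) = 0.6309
T(n) = O(n^2) = O(n^2)

For T(n) = 2T(n/3) + O(n^2): log_3(2) = 0.6309. This is Case 3 of the Master Theorem (c > log_b(a), work dominated by root), giving O(n^2).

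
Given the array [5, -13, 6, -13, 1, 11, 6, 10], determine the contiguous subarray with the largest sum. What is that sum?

Using Kadane's algorithm on [5, -13, 6, -13, 1, 11, 6, 10]:

Scanning through the array:
Position 1 (value -13): max_ending_here = -8, max_so_far = 5
Position 2 (value 6): max_ending_here = 6, max_so_far = 6
Position 3 (value -13): max_ending_here = -7, max_so_far = 6
Position 4 (value 1): max_ending_here = 1, max_so_far = 6
Position 5 (value 11): max_ending_here = 12, max_so_far = 12
Position 6 (value 6): max_ending_here = 18, max_so_far = 18
Position 7 (value 10): max_ending_here = 28, max_so_far = 28

Maximum subarray: [1, 11, 6, 10]
Maximum sum: 28

The maximum subarray is [1, 11, 6, 10] with sum 28. This subarray runs from index 4 to index 7.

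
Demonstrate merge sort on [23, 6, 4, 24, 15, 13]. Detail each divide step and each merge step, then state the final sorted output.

Merge sort trace:

Split: [23, 6, 4, 24, 15, 13] -> [23, 6, 4] and [24, 15, 13]
  Split: [23, 6, 4] -> [23] and [6, 4]
    Split: [6, 4] -> [6] and [4]
    Merge: [6] + [4] -> [4, 6]
  Merge: [23] + [4, 6] -> [4, 6, 23]
  Split: [24, 15, 13] -> [24] and [15, 13]
    Split: [15, 13] -> [15] and [13]
    Merge: [15] + [13] -> [13, 15]
  Merge: [24] + [13, 15] -> [13, 15, 24]
Merge: [4, 6, 23] + [13, 15, 24] -> [4, 6, 13, 15, 23, 24]

Final sorted array: [4, 6, 13, 15, 23, 24]

The merge sort proceeds by recursively splitting the array and merging sorted halves.
After all merges, the sorted array is [4, 6, 13, 15, 23, 24].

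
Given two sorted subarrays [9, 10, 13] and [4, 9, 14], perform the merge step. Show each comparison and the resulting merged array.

Merging process:

Compare 9 vs 4: take 4 from right. Merged: [4]
Compare 9 vs 9: take 9 from left. Merged: [4, 9]
Compare 10 vs 9: take 9 from right. Merged: [4, 9, 9]
Compare 10 vs 14: take 10 from left. Merged: [4, 9, 9, 10]
Compare 13 vs 14: take 13 from left. Merged: [4, 9, 9, 10, 13]
Append remaining from right: [14]. Merged: [4, 9, 9, 10, 13, 14]

Final merged array: [4, 9, 9, 10, 13, 14]
Total comparisons: 5

The merged array is [4, 9, 9, 10, 13, 14], requiring 5 comparisons. The merge step runs in O(n) time where n is the total number of elements.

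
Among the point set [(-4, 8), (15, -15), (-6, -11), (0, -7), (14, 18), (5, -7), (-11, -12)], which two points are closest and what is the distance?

Computing all pairwise distances among 7 points:

d((-4, 8), (15, -15)) = 29.8329
d((-4, 8), (-6, -11)) = 19.105
d((-4, 8), (0, -7)) = 15.5242
d((-4, 8), (14, 18)) = 20.5913
d((-4, 8), (5, -7)) = 17.4929
d((-4, 8), (-11, -12)) = 21.1896
d((15, -15), (-6, -11)) = 21.3776
d((15, -15), (0, -7)) = 17.0
d((15, -15), (14, 18)) = 33.0151
d((15, -15), (5, -7)) = 12.8062
d((15, -15), (-11, -12)) = 26.1725
d((-6, -11), (0, -7)) = 7.2111
d((-6, -11), (14, 18)) = 35.2278
d((-6, -11), (5, -7)) = 11.7047
d((-6, -11), (-11, -12)) = 5.099
d((0, -7), (14, 18)) = 28.6531
d((0, -7), (5, -7)) = 5.0 <-- minimum
d((0, -7), (-11, -12)) = 12.083
d((14, 18), (5, -7)) = 26.5707
d((14, 18), (-11, -12)) = 39.0512
d((5, -7), (-11, -12)) = 16.7631

Closest pair: (0, -7) and (5, -7) with distance 5.0

The closest pair is (0, -7) and (5, -7) with Euclidean distance 5.0. For 7 points, brute-force pairwise comparison is shown above. For large n, the divide-and-conquer algorithm (sort by x, recurse on halves, check the dividing strip) achieves O(n log n).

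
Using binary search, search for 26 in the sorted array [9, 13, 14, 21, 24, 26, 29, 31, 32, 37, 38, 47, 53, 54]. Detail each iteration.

Binary search for 26 in [9, 13, 14, 21, 24, 26, 29, 31, 32, 37, 38, 47, 53, 54]:

lo=0, hi=13, mid=6, arr[mid]=29 -> 29 > 26, search left half
lo=0, hi=5, mid=2, arr[mid]=14 -> 14 < 26, search right half
lo=3, hi=5, mid=4, arr[mid]=24 -> 24 < 26, search right half
lo=5, hi=5, mid=5, arr[mid]=26 -> Found target at index 5!

Binary search finds 26 at index 5 after 4 comparisons. The search repeatedly halves the search space by comparing with the middle element.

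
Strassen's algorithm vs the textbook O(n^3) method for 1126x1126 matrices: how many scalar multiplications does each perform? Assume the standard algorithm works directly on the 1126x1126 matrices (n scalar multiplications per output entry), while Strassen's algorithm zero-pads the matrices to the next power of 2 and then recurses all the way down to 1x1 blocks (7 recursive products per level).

Matrix multiplication for 1126x1126 matrices:

Strassen's algorithm requires power-of-2 dimensions. Pad 1126x1126 to 2048x2048 (next power of 2).

Standard algorithm: 1126^3 = 1427628376 multiplications
Strassen's algorithm: 7^(log2(2048)) = 7^11 = 1977326743 multiplications
Difference: 1427628376 - 1977326743 = -549698367 (Strassen uses MORE here due to padding overhead — for small or just-over-power-of-2 n, padding can outweigh the per-level savings)

Standard: 1427628376 multiplications (1126^3). Strassen: 1977326743 multiplications (7^11, after padding to 2048x2048). Strassen reduces 8 recursive multiplications to 7 at each level.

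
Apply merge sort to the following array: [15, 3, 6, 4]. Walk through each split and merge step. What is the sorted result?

Merge sort trace:

Split: [15, 3, 6, 4] -> [15, 3] and [6, 4]
  Split: [15, 3] -> [15] and [3]
  Merge: [15] + [3] -> [3, 15]
  Split: [6, 4] -> [6] and [4]
  Merge: [6] + [4] -> [4, 6]
Merge: [3, 15] + [4, 6] -> [3, 4, 6, 15]

Final sorted array: [3, 4, 6, 15]

The merge sort proceeds by recursively splitting the array and merging sorted halves.
After all merges, the sorted array is [3, 4, 6, 15].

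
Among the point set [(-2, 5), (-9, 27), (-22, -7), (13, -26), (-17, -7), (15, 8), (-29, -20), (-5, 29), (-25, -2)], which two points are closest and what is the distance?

Computing all pairwise distances among 9 points:

d((-2, 5), (-9, 27)) = 23.0868
d((-2, 5), (-22, -7)) = 23.3238
d((-2, 5), (13, -26)) = 34.4384
d((-2, 5), (-17, -7)) = 19.2094
d((-2, 5), (15, 8)) = 17.2627
d((-2, 5), (-29, -20)) = 36.7967
d((-2, 5), (-5, 29)) = 24.1868
d((-2, 5), (-25, -2)) = 24.0416
d((-9, 27), (-22, -7)) = 36.4005
d((-9, 27), (13, -26)) = 57.3847
d((-9, 27), (-17, -7)) = 34.9285
d((-9, 27), (15, 8)) = 30.6105
d((-9, 27), (-29, -20)) = 51.0784
d((-9, 27), (-5, 29)) = 4.4721 <-- minimum
d((-9, 27), (-25, -2)) = 33.121
d((-22, -7), (13, -26)) = 39.8246
d((-22, -7), (-17, -7)) = 5.0
d((-22, -7), (15, 8)) = 39.9249
d((-22, -7), (-29, -20)) = 14.7648
d((-22, -7), (-5, 29)) = 39.8121
d((-22, -7), (-25, -2)) = 5.831
d((13, -26), (-17, -7)) = 35.5106
d((13, -26), (15, 8)) = 34.0588
d((13, -26), (-29, -20)) = 42.4264
d((13, -26), (-5, 29)) = 57.8705
d((13, -26), (-25, -2)) = 44.9444
d((-17, -7), (15, 8)) = 35.3412
d((-17, -7), (-29, -20)) = 17.6918
d((-17, -7), (-5, 29)) = 37.9473
d((-17, -7), (-25, -2)) = 9.434
d((15, 8), (-29, -20)) = 52.1536
d((15, 8), (-5, 29)) = 29.0
d((15, 8), (-25, -2)) = 41.2311
d((-29, -20), (-5, 29)) = 54.5619
d((-29, -20), (-25, -2)) = 18.4391
d((-5, 29), (-25, -2)) = 36.8917

Closest pair: (-9, 27) and (-5, 29) with distance 4.4721

The closest pair is (-9, 27) and (-5, 29) with Euclidean distance 4.4721. For 9 points, brute-force pairwise comparison is shown above. For large n, the divide-and-conquer algorithm (sort by x, recurse on halves, check the dividing strip) achieves O(n log n).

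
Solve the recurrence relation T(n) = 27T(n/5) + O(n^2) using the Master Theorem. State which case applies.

Master Theorem for T(n) = 27T(n/5) + O(n^2):

a = 27, b = 5, c = 2
log_b(a) = log_5(27) = 2.0478

Case 1: c = 2 < log_5(27) = 2.0478
T(n) = O(n^(log_5 27))

For T(n) = 27T(n/5) + O(n^2): log_5(27) = 2.0478. This is Case 1 of the Master Theorem (c < log_b(a), work dominated by leaves), giving O(n^(log_5 27)).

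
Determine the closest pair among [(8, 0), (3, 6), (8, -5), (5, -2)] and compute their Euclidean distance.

Computing all pairwise distances among 4 points:

d((8, 0), (3, 6)) = 7.8102
d((8, 0), (8, -5)) = 5.0
d((8, 0), (5, -2)) = 3.6056 <-- minimum
d((3, 6), (8, -5)) = 12.083
d((3, 6), (5, -2)) = 8.2462
d((8, -5), (5, -2)) = 4.2426

Closest pair: (8, 0) and (5, -2) with distance 3.6056

The closest pair is (8, 0) and (5, -2) with Euclidean distance 3.6056. For 4 points, brute-force pairwise comparison is shown above. For large n, the divide-and-conquer algorithm (sort by x, recurse on halves, check the dividing strip) achieves O(n log n).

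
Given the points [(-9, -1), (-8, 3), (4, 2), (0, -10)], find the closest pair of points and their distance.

Computing all pairwise distances among 4 points:

d((-9, -1), (-8, 3)) = 4.1231 <-- minimum
d((-9, -1), (4, 2)) = 13.3417
d((-9, -1), (0, -10)) = 12.7279
d((-8, 3), (4, 2)) = 12.0416
d((-8, 3), (0, -10)) = 15.2643
d((4, 2), (0, -10)) = 12.6491

Closest pair: (-9, -1) and (-8, 3) with distance 4.1231

The closest pair is (-9, -1) and (-8, 3) with Euclidean distance 4.1231. For 4 points, brute-force pairwise comparison is shown above. For large n, the divide-and-conquer algorithm (sort by x, recurse on halves, check the dividing strip) achieves O(n log n).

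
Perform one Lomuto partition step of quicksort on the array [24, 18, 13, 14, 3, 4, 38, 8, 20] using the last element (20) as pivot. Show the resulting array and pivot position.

Lomuto partition with pivot = 20:

Initial array: [24, 18, 13, 14, 3, 4, 38, 8, 20]

arr[0]=24 > 20: no swap
arr[1]=18 <= 20: swap with position 0, array becomes [18, 24, 13, 14, 3, 4, 38, 8, 20]
arr[2]=13 <= 20: swap with position 1, array becomes [18, 13, 24, 14, 3, 4, 38, 8, 20]
arr[3]=14 <= 20: swap with position 2, array becomes [18, 13, 14, 24, 3, 4, 38, 8, 20]
arr[4]=3 <= 20: swap with position 3, array becomes [18, 13, 14, 3, 24, 4, 38, 8, 20]
arr[5]=4 <= 20: swap with position 4, array becomes [18, 13, 14, 3, 4, 24, 38, 8, 20]
arr[6]=38 > 20: no swap
arr[7]=8 <= 20: swap with position 5, array becomes [18, 13, 14, 3, 4, 8, 38, 24, 20]

Place pivot at position 6: [18, 13, 14, 3, 4, 8, 20, 24, 38]
Pivot position: 6

After partitioning with pivot 20, the array becomes [18, 13, 14, 3, 4, 8, 20, 24, 38]. The pivot is placed at index 6. All elements to the left of the pivot are <= 20, and all elements to the right are > 20.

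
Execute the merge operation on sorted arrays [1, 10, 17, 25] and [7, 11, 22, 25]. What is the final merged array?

Merging process:

Compare 1 vs 7: take 1 from left. Merged: [1]
Compare 10 vs 7: take 7 from right. Merged: [1, 7]
Compare 10 vs 11: take 10 from left. Merged: [1, 7, 10]
Compare 17 vs 11: take 11 from right. Merged: [1, 7, 10, 11]
Compare 17 vs 22: take 17 from left. Merged: [1, 7, 10, 11, 17]
Compare 25 vs 22: take 22 from right. Merged: [1, 7, 10, 11, 17, 22]
Compare 25 vs 25: take 25 from left. Merged: [1, 7, 10, 11, 17, 22, 25]
Append remaining from right: [25]. Merged: [1, 7, 10, 11, 17, 22, 25, 25]

Final merged array: [1, 7, 10, 11, 17, 22, 25, 25]
Total comparisons: 7

The merged array is [1, 7, 10, 11, 17, 22, 25, 25], requiring 7 comparisons. The merge step runs in O(n) time where n is the total number of elements.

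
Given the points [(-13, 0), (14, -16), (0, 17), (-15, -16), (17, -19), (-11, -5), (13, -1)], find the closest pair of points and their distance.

Computing all pairwise distances among 7 points:

d((-13, 0), (14, -16)) = 31.3847
d((-13, 0), (0, 17)) = 21.4009
d((-13, 0), (-15, -16)) = 16.1245
d((-13, 0), (17, -19)) = 35.5106
d((-13, 0), (-11, -5)) = 5.3852
d((-13, 0), (13, -1)) = 26.0192
d((14, -16), (0, 17)) = 35.8469
d((14, -16), (-15, -16)) = 29.0
d((14, -16), (17, -19)) = 4.2426 <-- minimum
d((14, -16), (-11, -5)) = 27.313
d((14, -16), (13, -1)) = 15.0333
d((0, 17), (-15, -16)) = 36.2491
d((0, 17), (17, -19)) = 39.8121
d((0, 17), (-11, -5)) = 24.5967
d((0, 17), (13, -1)) = 22.2036
d((-15, -16), (17, -19)) = 32.1403
d((-15, -16), (-11, -5)) = 11.7047
d((-15, -16), (13, -1)) = 31.7648
d((17, -19), (-11, -5)) = 31.305
d((17, -19), (13, -1)) = 18.4391
d((-11, -5), (13, -1)) = 24.3311

Closest pair: (14, -16) and (17, -19) with distance 4.2426

The closest pair is (14, -16) and (17, -19) with Euclidean distance 4.2426. For 7 points, brute-force pairwise comparison is shown above. For large n, the divide-and-conquer algorithm (sort by x, recurse on halves, check the dividing strip) achieves O(n log n).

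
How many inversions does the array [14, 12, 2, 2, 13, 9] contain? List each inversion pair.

Finding inversions in [14, 12, 2, 2, 13, 9]:

(0, 1): arr[0]=14 > arr[1]=12
(0, 2): arr[0]=14 > arr[2]=2
(0, 3): arr[0]=14 > arr[3]=2
(0, 4): arr[0]=14 > arr[4]=13
(0, 5): arr[0]=14 > arr[5]=9
(1, 2): arr[1]=12 > arr[2]=2
(1, 3): arr[1]=12 > arr[3]=2
(1, 5): arr[1]=12 > arr[5]=9
(4, 5): arr[4]=13 > arr[5]=9

Total inversions: 9

The array has 9 inversion(s): (0,1), (0,2), (0,3), (0,4), (0,5), (1,2), (1,3), (1,5), (4,5). Each pair (i,j) satisfies i < j and arr[i] > arr[j].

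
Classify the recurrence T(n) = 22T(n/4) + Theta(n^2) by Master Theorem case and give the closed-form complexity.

Master Theorem for T(n) = 22T(n/4) + O(n^2):

a = 22, b = 4, c = 2
log_b(a) = log_4(22) = 2.2297

Case 1: c = 2 < log_4(22) = 2.2297
T(n) = O(n^(log_4 22))

For T(n) = 22T(n/4) + O(n^2): log_4(22) = 2.2297. This is Case 1 of the Master Theorem (c < log_b(a), work dominated by leaves), giving O(n^(log_4 22)).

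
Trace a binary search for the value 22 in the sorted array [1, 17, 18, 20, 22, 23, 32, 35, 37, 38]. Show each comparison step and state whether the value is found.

Binary search for 22 in [1, 17, 18, 20, 22, 23, 32, 35, 37, 38]:

lo=0, hi=9, mid=4, arr[mid]=22 -> Found target at index 4!

Binary search finds 22 at index 4 after 1 comparisons. The search repeatedly halves the search space by comparing with the middle element.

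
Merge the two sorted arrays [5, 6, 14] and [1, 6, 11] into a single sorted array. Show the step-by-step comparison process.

Merging process:

Compare 5 vs 1: take 1 from right. Merged: [1]
Compare 5 vs 6: take 5 from left. Merged: [1, 5]
Compare 6 vs 6: take 6 from left. Merged: [1, 5, 6]
Compare 14 vs 6: take 6 from right. Merged: [1, 5, 6, 6]
Compare 14 vs 11: take 11 from right. Merged: [1, 5, 6, 6, 11]
Append remaining from left: [14]. Merged: [1, 5, 6, 6, 11, 14]

Final merged array: [1, 5, 6, 6, 11, 14]
Total comparisons: 5

The merged array is [1, 5, 6, 6, 11, 14], requiring 5 comparisons. The merge step runs in O(n) time where n is the total number of elements.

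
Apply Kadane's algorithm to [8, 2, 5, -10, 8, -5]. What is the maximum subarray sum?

Using Kadane's algorithm on [8, 2, 5, -10, 8, -5]:

Scanning through the array:
Position 1 (value 2): max_ending_here = 10, max_so_far = 10
Position 2 (value 5): max_ending_here = 15, max_so_far = 15
Position 3 (value -10): max_ending_here = 5, max_so_far = 15
Position 4 (value 8): max_ending_here = 13, max_so_far = 15
Position 5 (value -5): max_ending_here = 8, max_so_far = 15

Maximum subarray: [8, 2, 5]
Maximum sum: 15

The maximum subarray is [8, 2, 5] with sum 15. This subarray runs from index 0 to index 2.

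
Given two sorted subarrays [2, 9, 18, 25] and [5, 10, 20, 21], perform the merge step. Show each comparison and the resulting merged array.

Merging process:

Compare 2 vs 5: take 2 from left. Merged: [2]
Compare 9 vs 5: take 5 from right. Merged: [2, 5]
Compare 9 vs 10: take 9 from left. Merged: [2, 5, 9]
Compare 18 vs 10: take 10 from right. Merged: [2, 5, 9, 10]
Compare 18 vs 20: take 18 from left. Merged: [2, 5, 9, 10, 18]
Compare 25 vs 20: take 20 from right. Merged: [2, 5, 9, 10, 18, 20]
Compare 25 vs 21: take 21 from right. Merged: [2, 5, 9, 10, 18, 20, 21]
Append remaining from left: [25]. Merged: [2, 5, 9, 10, 18, 20, 21, 25]

Final merged array: [2, 5, 9, 10, 18, 20, 21, 25]
Total comparisons: 7

The merged array is [2, 5, 9, 10, 18, 20, 21, 25], requiring 7 comparisons. The merge step runs in O(n) time where n is the total number of elements.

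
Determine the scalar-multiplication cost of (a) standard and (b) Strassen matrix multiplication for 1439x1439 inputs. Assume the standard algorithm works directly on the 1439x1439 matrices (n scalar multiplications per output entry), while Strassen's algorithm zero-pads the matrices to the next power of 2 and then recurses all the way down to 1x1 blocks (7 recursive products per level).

Matrix multiplication for 1439x1439 matrices:

Strassen's algorithm requires power-of-2 dimensions. Pad 1439x1439 to 2048x2048 (next power of 2).

Standard algorithm: 1439^3 = 2979767519 multiplications
Strassen's algorithm: 7^(log2(2048)) = 7^11 = 1977326743 multiplications
Savings: 2979767519 - 1977326743 = 1002440776 multiplications

Standard: 2979767519 multiplications (1439^3). Strassen: 1977326743 multiplications (7^11, after padding to 2048x2048). Strassen reduces 8 recursive multiplications to 7 at each level.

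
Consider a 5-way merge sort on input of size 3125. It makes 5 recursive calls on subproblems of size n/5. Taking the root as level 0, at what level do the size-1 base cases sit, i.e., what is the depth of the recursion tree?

For divide and conquer with division factor 5:

Problem sizes at each level:
Level 0: 3125
Level 1: 625
Level 2: 125
Level 3: 25
Level 4: 5
Level 5: 1

The root is level 0 and the size-1 base case is level 5 (the tree spans levels 0 through 5, i.e. 6 levels counting the root), so the depth is the number of divisions: log_5(3125) = 5

The recursion tree depth is log_5(3125) = 5. At each level, the problem size is divided by 5, so it takes 5 divisions to reduce to a base case of size 1. The algorithm makes 5 recursive calls at each level.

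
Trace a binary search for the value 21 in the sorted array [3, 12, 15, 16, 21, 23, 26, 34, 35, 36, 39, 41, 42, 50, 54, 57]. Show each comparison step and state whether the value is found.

Binary search for 21 in [3, 12, 15, 16, 21, 23, 26, 34, 35, 36, 39, 41, 42, 50, 54, 57]:

lo=0, hi=15, mid=7, arr[mid]=34 -> 34 > 21, search left half
lo=0, hi=6, mid=3, arr[mid]=16 -> 16 < 21, search right half
lo=4, hi=6, mid=5, arr[mid]=23 -> 23 > 21, search left half
lo=4, hi=4, mid=4, arr[mid]=21 -> Found target at index 4!

Binary search finds 21 at index 4 after 4 comparisons. The search repeatedly halves the search space by comparing with the middle element.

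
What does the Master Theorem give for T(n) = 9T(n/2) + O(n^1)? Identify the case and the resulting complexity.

Master Theorem for T(n) = 9T(n/2) + O(n^1):

a = 9, b = 2, c = 1
log_b(a) = log_2(9) = 3.1699

Case 1: c = 1 < log_2(9) = 3.1699
T(n) = O(n^(log_2 9))

For T(n) = 9T(n/2) + O(n^1): log_2(9) = 3.1699. This is Case 1 of the Master Theorem (c < log_b(a), work dominated by leaves), giving O(n^(log_2 9)).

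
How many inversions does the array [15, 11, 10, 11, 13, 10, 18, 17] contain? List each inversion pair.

Finding inversions in [15, 11, 10, 11, 13, 10, 18, 17]:

(0, 1): arr[0]=15 > arr[1]=11
(0, 2): arr[0]=15 > arr[2]=10
(0, 3): arr[0]=15 > arr[3]=11
(0, 4): arr[0]=15 > arr[4]=13
(0, 5): arr[0]=15 > arr[5]=10
(1, 2): arr[1]=11 > arr[2]=10
(1, 5): arr[1]=11 > arr[5]=10
(3, 5): arr[3]=11 > arr[5]=10
(4, 5): arr[4]=13 > arr[5]=10
(6, 7): arr[6]=18 > arr[7]=17

Total inversions: 10

The array has 10 inversion(s): (0,1), (0,2), (0,3), (0,4), (0,5), (1,2), (1,5), (3,5), (4,5), (6,7). Each pair (i,j) satisfies i < j and arr[i] > arr[j].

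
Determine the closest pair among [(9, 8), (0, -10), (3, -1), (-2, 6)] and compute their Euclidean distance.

Computing all pairwise distances among 4 points:

d((9, 8), (0, -10)) = 20.1246
d((9, 8), (3, -1)) = 10.8167
d((9, 8), (-2, 6)) = 11.1803
d((0, -10), (3, -1)) = 9.4868
d((0, -10), (-2, 6)) = 16.1245
d((3, -1), (-2, 6)) = 8.6023 <-- minimum

Closest pair: (3, -1) and (-2, 6) with distance 8.6023

The closest pair is (3, -1) and (-2, 6) with Euclidean distance 8.6023. For 4 points, brute-force pairwise comparison is shown above. For large n, the divide-and-conquer algorithm (sort by x, recurse on halves, check the dividing strip) achieves O(n log n).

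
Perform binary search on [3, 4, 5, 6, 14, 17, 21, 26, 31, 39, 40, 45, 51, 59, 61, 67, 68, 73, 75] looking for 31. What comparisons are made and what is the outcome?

Binary search for 31 in [3, 4, 5, 6, 14, 17, 21, 26, 31, 39, 40, 45, 51, 59, 61, 67, 68, 73, 75]:

lo=0, hi=18, mid=9, arr[mid]=39 -> 39 > 31, search left half
lo=0, hi=8, mid=4, arr[mid]=14 -> 14 < 31, search right half
lo=5, hi=8, mid=6, arr[mid]=21 -> 21 < 31, search right half
lo=7, hi=8, mid=7, arr[mid]=26 -> 26 < 31, search right half
lo=8, hi=8, mid=8, arr[mid]=31 -> Found target at index 8!

Binary search finds 31 at index 8 after 5 comparisons. The search repeatedly halves the search space by comparing with the middle element.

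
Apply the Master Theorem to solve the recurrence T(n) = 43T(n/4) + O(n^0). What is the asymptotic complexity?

Master Theorem for T(n) = 43T(n/4) + O(n^0):

a = 43, b = 4, c = 0
log_b(a) = log_4(43) = 2.7131

Case 1: c = 0 < log_4(43) = 2.7131
T(n) = O(n^(log_4 43))

For T(n) = 43T(n/4) + O(n^0): log_4(43) = 2.7131. This is Case 1 of the Master Theorem (c < log_b(a), work dominated by leaves), giving O(n^(log_4 43)).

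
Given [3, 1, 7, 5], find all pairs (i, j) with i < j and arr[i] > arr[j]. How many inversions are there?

Finding inversions in [3, 1, 7, 5]:

(0, 1): arr[0]=3 > arr[1]=1
(2, 3): arr[2]=7 > arr[3]=5

Total inversions: 2

The array has 2 inversion(s): (0,1), (2,3). Each pair (i,j) satisfies i < j and arr[i] > arr[j].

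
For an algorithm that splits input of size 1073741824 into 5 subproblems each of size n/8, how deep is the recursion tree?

For divide and conquer with division factor 8:

Problem sizes at each level:
Level 0: 1073741824
Level 1: 134217728
Level 2: 16777216
Level 3: 2097152
Level 4: 262144
Level 5: 32768
Level 6: 4096
Level 7: 512
Level 8: 64
Level 9: 8
Level 10: 1

The root is level 0 and the size-1 base case is level 10 (the tree spans levels 0 through 10, i.e. 11 levels counting the root), so the depth is the number of divisions: log_8(1073741824) = 10

The recursion tree depth is log_8(1073741824) = 10. At each level, the problem size is divided by 8, so it takes 10 divisions to reduce to a base case of size 1. The algorithm makes 5 recursive calls at each level.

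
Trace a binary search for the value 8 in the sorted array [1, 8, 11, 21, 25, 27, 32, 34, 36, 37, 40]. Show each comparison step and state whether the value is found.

Binary search for 8 in [1, 8, 11, 21, 25, 27, 32, 34, 36, 37, 40]:

lo=0, hi=10, mid=5, arr[mid]=27 -> 27 > 8, search left half
lo=0, hi=4, mid=2, arr[mid]=11 -> 11 > 8, search left half
lo=0, hi=1, mid=0, arr[mid]=1 -> 1 < 8, search right half
lo=1, hi=1, mid=1, arr[mid]=8 -> Found target at index 1!

Binary search finds 8 at index 1 after 4 comparisons. The search repeatedly halves the search space by comparing with the middle element.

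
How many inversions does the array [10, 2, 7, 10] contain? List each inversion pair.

Finding inversions in [10, 2, 7, 10]:

(0, 1): arr[0]=10 > arr[1]=2
(0, 2): arr[0]=10 > arr[2]=7

Total inversions: 2

The array has 2 inversion(s): (0,1), (0,2). Each pair (i,j) satisfies i < j and arr[i] > arr[j].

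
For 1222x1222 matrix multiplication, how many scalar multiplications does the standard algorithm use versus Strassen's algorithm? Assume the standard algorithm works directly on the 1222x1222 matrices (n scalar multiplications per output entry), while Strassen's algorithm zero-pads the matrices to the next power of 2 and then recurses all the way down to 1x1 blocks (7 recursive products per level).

Matrix multiplication for 1222x1222 matrices:

Strassen's algorithm requires power-of-2 dimensions. Pad 1222x1222 to 2048x2048 (next power of 2).

Standard algorithm: 1222^3 = 1824793048 multiplications
Strassen's algorithm: 7^(log2(2048)) = 7^11 = 1977326743 multiplications
Difference: 1824793048 - 1977326743 = -152533695 (Strassen uses MORE here due to padding overhead — for small or just-over-power-of-2 n, padding can outweigh the per-level savings)

Standard: 1824793048 multiplications (1222^3). Strassen: 1977326743 multiplications (7^11, after padding to 2048x2048). Strassen reduces 8 recursive multiplications to 7 at each level.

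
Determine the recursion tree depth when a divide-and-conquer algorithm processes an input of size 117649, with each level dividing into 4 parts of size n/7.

For divide and conquer with division factor 7:

Problem sizes at each level:
Level 0: 117649
Level 1: 16807
Level 2: 2401
Level 3: 343
Level 4: 49
Level 5: 7
Level 6: 1

The root is level 0 and the size-1 base case is level 6 (the tree spans levels 0 through 6, i.e. 7 levels counting the root), so the depth is the number of divisions: log_7(117649) = 6

The recursion tree depth is log_7(117649) = 6. At each level, the problem size is divided by 7, so it takes 6 divisions to reduce to a base case of size 1. The algorithm makes 4 recursive calls at each level.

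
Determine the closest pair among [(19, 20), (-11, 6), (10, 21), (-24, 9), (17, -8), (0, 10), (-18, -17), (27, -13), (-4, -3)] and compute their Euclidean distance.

Computing all pairwise distances among 9 points:

d((19, 20), (-11, 6)) = 33.1059
d((19, 20), (10, 21)) = 9.0554 <-- minimum
d((19, 20), (-24, 9)) = 44.3847
d((19, 20), (17, -8)) = 28.0713
d((19, 20), (0, 10)) = 21.4709
d((19, 20), (-18, -17)) = 52.3259
d((19, 20), (27, -13)) = 33.9559
d((19, 20), (-4, -3)) = 32.5269
d((-11, 6), (10, 21)) = 25.807
d((-11, 6), (-24, 9)) = 13.3417
d((-11, 6), (17, -8)) = 31.305
d((-11, 6), (0, 10)) = 11.7047
d((-11, 6), (-18, -17)) = 24.0416
d((-11, 6), (27, -13)) = 42.4853
d((-11, 6), (-4, -3)) = 11.4018
d((10, 21), (-24, 9)) = 36.0555
d((10, 21), (17, -8)) = 29.8329
d((10, 21), (0, 10)) = 14.8661
d((10, 21), (-18, -17)) = 47.2017
d((10, 21), (27, -13)) = 38.0132
d((10, 21), (-4, -3)) = 27.7849
d((-24, 9), (17, -8)) = 44.3847
d((-24, 9), (0, 10)) = 24.0208
d((-24, 9), (-18, -17)) = 26.6833
d((-24, 9), (27, -13)) = 55.5428
d((-24, 9), (-4, -3)) = 23.3238
d((17, -8), (0, 10)) = 24.7588
d((17, -8), (-18, -17)) = 36.1386
d((17, -8), (27, -13)) = 11.1803
d((17, -8), (-4, -3)) = 21.587
d((0, 10), (-18, -17)) = 32.45
d((0, 10), (27, -13)) = 35.4683
d((0, 10), (-4, -3)) = 13.6015
d((-18, -17), (27, -13)) = 45.1774
d((-18, -17), (-4, -3)) = 19.799
d((27, -13), (-4, -3)) = 32.573

Closest pair: (19, 20) and (10, 21) with distance 9.0554

The closest pair is (19, 20) and (10, 21) with Euclidean distance 9.0554. For 9 points, brute-force pairwise comparison is shown above. For large n, the divide-and-conquer algorithm (sort by x, recurse on halves, check the dividing strip) achieves O(n log n).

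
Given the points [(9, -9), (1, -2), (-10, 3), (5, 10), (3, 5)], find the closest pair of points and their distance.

Computing all pairwise distances among 5 points:

d((9, -9), (1, -2)) = 10.6301
d((9, -9), (-10, 3)) = 22.4722
d((9, -9), (5, 10)) = 19.4165
d((9, -9), (3, 5)) = 15.2315
d((1, -2), (-10, 3)) = 12.083
d((1, -2), (5, 10)) = 12.6491
d((1, -2), (3, 5)) = 7.2801
d((-10, 3), (5, 10)) = 16.5529
d((-10, 3), (3, 5)) = 13.1529
d((5, 10), (3, 5)) = 5.3852 <-- minimum

Closest pair: (5, 10) and (3, 5) with distance 5.3852

The closest pair is (5, 10) and (3, 5) with Euclidean distance 5.3852. For 5 points, brute-force pairwise comparison is shown above. For large n, the divide-and-conquer algorithm (sort by x, recurse on halves, check the dividing strip) achieves O(n log n).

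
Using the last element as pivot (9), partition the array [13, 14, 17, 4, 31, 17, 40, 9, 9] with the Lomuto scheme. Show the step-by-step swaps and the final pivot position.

Lomuto partition with pivot = 9:

Initial array: [13, 14, 17, 4, 31, 17, 40, 9, 9]

arr[0]=13 > 9: no swap
arr[1]=14 > 9: no swap
arr[2]=17 > 9: no swap
arr[3]=4 <= 9: swap with position 0, array becomes [4, 14, 17, 13, 31, 17, 40, 9, 9]
arr[4]=31 > 9: no swap
arr[5]=17 > 9: no swap
arr[6]=40 > 9: no swap
arr[7]=9 <= 9: swap with position 1, array becomes [4, 9, 17, 13, 31, 17, 40, 14, 9]

Place pivot at position 2: [4, 9, 9, 13, 31, 17, 40, 14, 17]
Pivot position: 2

After partitioning with pivot 9, the array becomes [4, 9, 9, 13, 31, 17, 40, 14, 17]. The pivot is placed at index 2. All elements to the left of the pivot are <= 9, and all elements to the right are > 9.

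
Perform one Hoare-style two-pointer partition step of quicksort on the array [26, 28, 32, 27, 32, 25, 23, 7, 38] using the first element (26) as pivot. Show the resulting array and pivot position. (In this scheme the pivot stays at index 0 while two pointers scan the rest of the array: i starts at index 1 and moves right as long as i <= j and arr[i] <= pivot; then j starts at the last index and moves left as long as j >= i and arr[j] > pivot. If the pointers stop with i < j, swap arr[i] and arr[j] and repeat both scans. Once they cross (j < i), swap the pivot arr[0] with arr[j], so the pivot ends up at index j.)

Hoare-style two-pointer partition with pivot = 26:

Initial array: [26, 28, 32, 27, 32, 25, 23, 7, 38]

Pointers start at i = 1, j = 8.
i stops at index 1 (arr[1]=28 > 26), j stops at index 7 (arr[7]=7 <= 26): swap arr[1] and arr[7], array becomes [26, 7, 32, 27, 32, 25, 23, 28, 38]
i stops at index 2 (arr[2]=32 > 26), j stops at index 6 (arr[6]=23 <= 26): swap arr[2] and arr[6], array becomes [26, 7, 23, 27, 32, 25, 32, 28, 38]
i stops at index 3 (arr[3]=27 > 26), j stops at index 5 (arr[5]=25 <= 26): swap arr[3] and arr[5], array becomes [26, 7, 23, 25, 32, 27, 32, 28, 38]
i ends at 4, j ends at 3: the pointers have crossed (j < i), so scanning stops.

Swap pivot arr[0] with arr[3] to place pivot at position 3: [25, 7, 23, 26, 32, 27, 32, 28, 38]
Pivot position: 3

After partitioning with pivot 26, the array becomes [25, 7, 23, 26, 32, 27, 32, 28, 38]. The pivot is placed at index 3. All elements to the left of the pivot are <= 26, and all elements to the right are > 26.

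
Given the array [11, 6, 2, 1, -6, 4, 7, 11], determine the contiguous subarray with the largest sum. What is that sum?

Using Kadane's algorithm on [11, 6, 2, 1, -6, 4, 7, 11]:

Scanning through the array:
Position 1 (value 6): max_ending_here = 17, max_so_far = 17
Position 2 (value 2): max_ending_here = 19, max_so_far = 19
Position 3 (value 1): max_ending_here = 20, max_so_far = 20
Position 4 (value -6): max_ending_here = 14, max_so_far = 20
Position 5 (value 4): max_ending_here = 18, max_so_far = 20
Position 6 (value 7): max_ending_here = 25, max_so_far = 25
Position 7 (value 11): max_ending_here = 36, max_so_far = 36

Maximum subarray: [11, 6, 2, 1, -6, 4, 7, 11]
Maximum sum: 36

The maximum subarray is [11, 6, 2, 1, -6, 4, 7, 11] with sum 36. This subarray runs from index 0 to index 7.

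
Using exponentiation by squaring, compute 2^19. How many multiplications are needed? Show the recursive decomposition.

Computing 2^19 by squaring (build up from 2^1; each line after the first costs one multiplication):

2^1 = 2
2^2 = (2^1)^2 = 2^2 = 4
2^4 = (2^2)^2 = 4^2 = 16
2^8 = (2^4)^2 = 16^2 = 256
2^9 = 2 * 2^8 = 2 * 256 = 512
2^18 = (2^9)^2 = 512^2 = 262144
2^19 = 2 * 2^18 = 2 * 262144 = 524288

Result: 524288
Multiplications needed: 6 (6 lines after 2^1)

2^19 = 524288. Using exponentiation by squaring, this requires 6 multiplications. The key idea: if the exponent is even, square the half-power; if odd, multiply by the base once.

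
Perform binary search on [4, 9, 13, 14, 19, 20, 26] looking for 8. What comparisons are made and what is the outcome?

Binary search for 8 in [4, 9, 13, 14, 19, 20, 26]:

lo=0, hi=6, mid=3, arr[mid]=14 -> 14 > 8, search left half
lo=0, hi=2, mid=1, arr[mid]=9 -> 9 > 8, search left half
lo=0, hi=0, mid=0, arr[mid]=4 -> 4 < 8, search right half
lo=1 > hi=0, target 8 not found

Binary search determines that 8 is not in the array after 3 comparisons. The search space was exhausted without finding the target.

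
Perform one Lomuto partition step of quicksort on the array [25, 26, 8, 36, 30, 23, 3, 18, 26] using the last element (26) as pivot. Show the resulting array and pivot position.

Lomuto partition with pivot = 26:

Initial array: [25, 26, 8, 36, 30, 23, 3, 18, 26]

arr[0]=25 <= 26: swap with position 0, array becomes [25, 26, 8, 36, 30, 23, 3, 18, 26]
arr[1]=26 <= 26: swap with position 1, array becomes [25, 26, 8, 36, 30, 23, 3, 18, 26]
arr[2]=8 <= 26: swap with position 2, array becomes [25, 26, 8, 36, 30, 23, 3, 18, 26]
arr[3]=36 > 26: no swap
arr[4]=30 > 26: no swap
arr[5]=23 <= 26: swap with position 3, array becomes [25, 26, 8, 23, 30, 36, 3, 18, 26]
arr[6]=3 <= 26: swap with position 4, array becomes [25, 26, 8, 23, 3, 36, 30, 18, 26]
arr[7]=18 <= 26: swap with position 5, array becomes [25, 26, 8, 23, 3, 18, 30, 36, 26]

Place pivot at position 6: [25, 26, 8, 23, 3, 18, 26, 36, 30]
Pivot position: 6

After partitioning with pivot 26, the array becomes [25, 26, 8, 23, 3, 18, 26, 36, 30]. The pivot is placed at index 6. All elements to the left of the pivot are <= 26, and all elements to the right are > 26.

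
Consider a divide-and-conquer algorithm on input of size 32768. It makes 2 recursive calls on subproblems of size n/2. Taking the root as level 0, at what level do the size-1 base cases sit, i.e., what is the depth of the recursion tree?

For divide and conquer with division factor 2:

Problem sizes at each level:
Level 0: 32768
Level 1: 16384
Level 2: 8192
Level 3: 4096
Level 4: 2048
Level 5: 1024
Level 6: 512
Level 7: 256
Level 8: 128
Level 9: 64
Level 10: 32
Level 11: 16
Level 12: 8
Level 13: 4
Level 14: 2
Level 15: 1

The root is level 0 and the size-1 base case is level 15 (the tree spans levels 0 through 15, i.e. 16 levels counting the root), so the depth is the number of divisions: log_2(32768) = 15

The recursion tree depth is log_2(32768) = 15. At each level, the problem size is divided by 2, so it takes 15 divisions to reduce to a base case of size 1. The algorithm makes 2 recursive calls at each level.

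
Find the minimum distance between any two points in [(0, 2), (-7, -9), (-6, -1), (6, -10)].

Computing all pairwise distances among 4 points:

d((0, 2), (-7, -9)) = 13.0384
d((0, 2), (-6, -1)) = 6.7082 <-- minimum
d((0, 2), (6, -10)) = 13.4164
d((-7, -9), (-6, -1)) = 8.0623
d((-7, -9), (6, -10)) = 13.0384
d((-6, -1), (6, -10)) = 15.0

Closest pair: (0, 2) and (-6, -1) with distance 6.7082

The closest pair is (0, 2) and (-6, -1) with Euclidean distance 6.7082. For 4 points, brute-force pairwise comparison is shown above. For large n, the divide-and-conquer algorithm (sort by x, recurse on halves, check the dividing strip) achieves O(n log n).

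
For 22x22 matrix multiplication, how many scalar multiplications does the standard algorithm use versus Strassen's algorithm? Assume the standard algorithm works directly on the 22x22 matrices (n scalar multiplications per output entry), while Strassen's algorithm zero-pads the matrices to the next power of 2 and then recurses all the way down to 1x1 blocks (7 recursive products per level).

Matrix multiplication for 22x22 matrices:

Strassen's algorithm requires power-of-2 dimensions. Pad 22x22 to 32x32 (next power of 2).

Standard algorithm: 22^3 = 10648 multiplications
Strassen's algorithm: 7^(log2(32)) = 7^5 = 16807 multiplications
Difference: 10648 - 16807 = -6159 (Strassen uses MORE here due to padding overhead — for small or just-over-power-of-2 n, padding can outweigh the per-level savings)

Standard: 10648 multiplications (22^3). Strassen: 16807 multiplications (7^5, after padding to 32x32). Strassen reduces 8 recursive multiplications to 7 at each level.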